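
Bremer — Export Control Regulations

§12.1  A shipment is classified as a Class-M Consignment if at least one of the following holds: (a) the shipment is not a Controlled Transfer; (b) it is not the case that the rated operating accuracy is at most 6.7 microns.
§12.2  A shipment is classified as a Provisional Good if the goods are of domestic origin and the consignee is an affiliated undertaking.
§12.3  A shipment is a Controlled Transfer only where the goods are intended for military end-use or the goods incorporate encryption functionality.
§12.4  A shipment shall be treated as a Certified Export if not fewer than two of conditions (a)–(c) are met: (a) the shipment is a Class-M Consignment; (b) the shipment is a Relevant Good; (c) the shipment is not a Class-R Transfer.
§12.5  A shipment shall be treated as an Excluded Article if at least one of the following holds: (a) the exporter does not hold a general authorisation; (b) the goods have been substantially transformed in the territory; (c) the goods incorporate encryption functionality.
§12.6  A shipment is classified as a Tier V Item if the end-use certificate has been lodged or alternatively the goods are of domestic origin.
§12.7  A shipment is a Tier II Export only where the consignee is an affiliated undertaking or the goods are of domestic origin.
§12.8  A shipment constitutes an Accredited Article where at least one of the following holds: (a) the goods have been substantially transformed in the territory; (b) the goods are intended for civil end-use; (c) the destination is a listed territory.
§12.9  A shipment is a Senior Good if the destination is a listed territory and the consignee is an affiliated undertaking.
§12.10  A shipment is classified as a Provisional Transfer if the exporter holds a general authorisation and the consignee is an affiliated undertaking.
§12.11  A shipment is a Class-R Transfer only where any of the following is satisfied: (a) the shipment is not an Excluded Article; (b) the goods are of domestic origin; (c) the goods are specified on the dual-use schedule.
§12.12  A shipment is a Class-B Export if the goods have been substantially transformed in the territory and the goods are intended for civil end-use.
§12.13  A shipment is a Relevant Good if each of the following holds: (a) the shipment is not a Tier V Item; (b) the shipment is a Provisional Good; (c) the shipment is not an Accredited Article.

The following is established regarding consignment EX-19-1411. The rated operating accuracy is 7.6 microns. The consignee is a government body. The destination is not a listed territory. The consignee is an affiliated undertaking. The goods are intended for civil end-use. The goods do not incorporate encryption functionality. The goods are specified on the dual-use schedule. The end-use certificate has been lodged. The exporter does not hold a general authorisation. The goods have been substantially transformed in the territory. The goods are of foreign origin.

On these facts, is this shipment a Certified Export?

§12.3 — Controlled Transfer: [the goods are intended for military end-use? no] OR [the goods incorporate encryption functionality? no] → not satisfied.
§12.1 — Class-M Consignment: [not a Controlled Transfer (§12.3)? yes] OR [rated operating accuracy: 7.6 microns ≤ 6.7 microns? no, so negated condition yes] → satisfied.
§12.6 — Tier V Item: [the end-use certificate has been lodged? yes] OR [the goods are of domestic origin? no] → satisfied.
§12.2 — Provisional Good: [the goods are of domestic origin? no] AND [the consignee is an affiliated undertaking? yes] → not satisfied.
§12.8 — Accredited Article: [the goods have been substantially transformed in the territory? yes] OR [the goods are intended for civil end-use? yes] OR [the destination is a listed territory? no] → satisfied.
§12.13 — Relevant Good: [not a Tier V Item (§12.6)? no] AND [Provisional Good (§12.2)? no] AND [not an Accredited Article (§12.8)? no] → not satisfied.
§12.5 — Excluded Article: [the exporter does not hold a general authorisation? yes] OR [the goods have been substantially transformed in the territory? yes] OR [the goods incorporate encryption functionality? no] → satisfied.
§12.11 — Class-R Transfer: [not an Excluded Article (§12.5)? no] OR [the goods are of domestic origin? no] OR [the goods are specified on the dual-use schedule? yes] → satisfied.
§12.4 — Certified Export: Class-M Consignment (§12.1)? yes; Relevant Good (§12.13)? no; not a Class-R Transfer (§12.11)? no — 1 of 3 hold (need ≥2) → not satisfied.

No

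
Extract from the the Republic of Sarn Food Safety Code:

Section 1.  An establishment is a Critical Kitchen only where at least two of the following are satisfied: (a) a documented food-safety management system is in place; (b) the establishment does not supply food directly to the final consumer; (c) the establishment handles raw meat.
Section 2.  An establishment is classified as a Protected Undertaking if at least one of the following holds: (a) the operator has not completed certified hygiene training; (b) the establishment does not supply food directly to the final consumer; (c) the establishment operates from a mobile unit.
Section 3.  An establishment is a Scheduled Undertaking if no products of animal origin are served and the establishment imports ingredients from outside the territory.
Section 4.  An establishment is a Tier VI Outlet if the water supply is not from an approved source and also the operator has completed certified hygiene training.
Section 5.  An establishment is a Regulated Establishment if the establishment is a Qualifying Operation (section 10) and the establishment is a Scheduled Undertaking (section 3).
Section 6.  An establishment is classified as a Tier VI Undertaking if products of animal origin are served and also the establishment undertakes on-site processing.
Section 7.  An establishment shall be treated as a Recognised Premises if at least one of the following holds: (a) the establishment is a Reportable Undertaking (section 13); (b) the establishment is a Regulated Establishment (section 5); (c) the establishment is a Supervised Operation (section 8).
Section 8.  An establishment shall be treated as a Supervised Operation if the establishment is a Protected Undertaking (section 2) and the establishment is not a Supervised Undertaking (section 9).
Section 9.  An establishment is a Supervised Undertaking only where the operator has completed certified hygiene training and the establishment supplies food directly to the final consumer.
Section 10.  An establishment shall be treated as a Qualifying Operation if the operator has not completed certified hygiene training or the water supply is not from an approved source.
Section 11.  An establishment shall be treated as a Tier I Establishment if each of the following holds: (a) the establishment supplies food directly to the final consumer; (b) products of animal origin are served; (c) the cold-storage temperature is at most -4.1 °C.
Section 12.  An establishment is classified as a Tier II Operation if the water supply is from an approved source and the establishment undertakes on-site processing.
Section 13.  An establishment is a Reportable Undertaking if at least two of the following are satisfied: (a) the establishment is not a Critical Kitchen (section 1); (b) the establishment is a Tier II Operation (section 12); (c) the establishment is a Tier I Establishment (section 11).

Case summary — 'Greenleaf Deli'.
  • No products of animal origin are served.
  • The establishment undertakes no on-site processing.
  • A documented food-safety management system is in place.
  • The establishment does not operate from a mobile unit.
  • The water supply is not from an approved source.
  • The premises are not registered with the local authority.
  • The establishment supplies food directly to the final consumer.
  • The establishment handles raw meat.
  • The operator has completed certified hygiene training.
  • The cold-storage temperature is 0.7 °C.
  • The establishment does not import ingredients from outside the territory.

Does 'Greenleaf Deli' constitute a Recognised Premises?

Under section 1: a documented food-safety management system is in place? yes; the establishment does not supply food directly to the final consumer? no; the establishment handles raw meat? yes — 2 of 3 hold (need ≥2) → satisfied.
Under section 12: the water supply is from an approved source? no; and the establishment undertakes on-site processing? no. So the establishment is not a Tier II Operation.
Under section 11: the establishment supplies food directly to the final consumer? yes; and products of animal origin are served? no; and cold-storage temperature: 0.7 °C ≤ -4.1 °C? no. So the establishment is not a Tier I Establishment.
Under section 13: not a Critical Kitchen (section 1)? no; Tier II Operation (section 12)? no; Tier I Establishment (section 11)? no — 0 of 3 hold (need ≥2) → not satisfied.
Under section 10: the operator has not completed certified hygiene training? no; or the water supply is not from an approved source? yes. So the establishment is a Qualifying Operation.
Under section 3: no products of animal origin are served? yes; and the establishment imports ingredients from outside the territory? no. So the establishment is not a Scheduled Undertaking.
Under section 5: Qualifying Operation (section 10)? yes; and Scheduled Undertaking (section 3)? no. So the establishment is not a Regulated Establishment.
Under section 2: the operator has not completed certified hygiene training? no; or the establishment does not supply food directly to the final consumer? no; or the establishment operates from a mobile unit? no. So the establishment is not a Protected Undertaking.
Under section 9: the operator has completed certified hygiene training? yes; and the establishment supplies food directly to the final consumer? yes. So the establishment is a Supervised Undertaking.
Under section 8: Protected Undertaking (section 2)? no; and not a Supervised Undertaking (section 9)? no. So the establishment is not a Supervised Operation.
Under section 7: Reportable Undertaking (section 13)? no; or Regulated Establishment (section 5)? no; or Supervised Operation (section 8)? no. So the establishment is not a Recognised Premises.

No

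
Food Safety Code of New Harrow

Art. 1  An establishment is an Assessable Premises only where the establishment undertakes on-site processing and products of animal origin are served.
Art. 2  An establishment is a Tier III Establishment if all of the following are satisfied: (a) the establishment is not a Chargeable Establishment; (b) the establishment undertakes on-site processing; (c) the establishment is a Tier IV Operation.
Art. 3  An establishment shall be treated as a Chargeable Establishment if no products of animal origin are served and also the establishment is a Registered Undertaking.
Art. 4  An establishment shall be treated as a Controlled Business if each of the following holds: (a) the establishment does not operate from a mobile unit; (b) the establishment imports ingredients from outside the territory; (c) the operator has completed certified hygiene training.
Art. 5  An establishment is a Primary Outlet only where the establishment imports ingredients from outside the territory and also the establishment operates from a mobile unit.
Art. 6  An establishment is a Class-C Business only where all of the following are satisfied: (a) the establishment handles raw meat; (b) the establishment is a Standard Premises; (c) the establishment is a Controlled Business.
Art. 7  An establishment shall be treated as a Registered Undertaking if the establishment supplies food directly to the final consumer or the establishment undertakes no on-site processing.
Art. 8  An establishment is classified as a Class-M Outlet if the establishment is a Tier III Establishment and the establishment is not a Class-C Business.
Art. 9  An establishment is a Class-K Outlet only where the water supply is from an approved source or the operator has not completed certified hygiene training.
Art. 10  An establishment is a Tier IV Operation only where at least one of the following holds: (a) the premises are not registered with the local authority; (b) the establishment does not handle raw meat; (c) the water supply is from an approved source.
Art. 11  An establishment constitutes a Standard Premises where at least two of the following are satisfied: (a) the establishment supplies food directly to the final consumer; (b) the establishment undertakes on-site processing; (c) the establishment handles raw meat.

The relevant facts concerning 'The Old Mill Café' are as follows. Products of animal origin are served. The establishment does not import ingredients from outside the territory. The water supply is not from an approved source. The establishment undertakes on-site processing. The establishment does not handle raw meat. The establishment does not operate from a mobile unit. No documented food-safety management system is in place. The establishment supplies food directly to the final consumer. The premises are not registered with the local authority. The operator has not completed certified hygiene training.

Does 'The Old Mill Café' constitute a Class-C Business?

article 11 — Standard Premises: the establishment supplies food directly to the final consumer? yes; the establishment undertakes on-site processing? yes; the establishment handles raw meat? no — 2 of 3 hold (need ≥2) → satisfied.
article 4 — Controlled Business: [the establishment does not operate from a mobile unit? yes] AND [the establishment imports ingredients from outside the territory? no] AND [the operator has completed certified hygiene training? no] → not satisfied.
article 6 — Class-C Business: [the establishment handles raw meat? no] AND [Standard Premises (article 11)? yes] AND [Controlled Business (article 4)? no] → not satisfied.

No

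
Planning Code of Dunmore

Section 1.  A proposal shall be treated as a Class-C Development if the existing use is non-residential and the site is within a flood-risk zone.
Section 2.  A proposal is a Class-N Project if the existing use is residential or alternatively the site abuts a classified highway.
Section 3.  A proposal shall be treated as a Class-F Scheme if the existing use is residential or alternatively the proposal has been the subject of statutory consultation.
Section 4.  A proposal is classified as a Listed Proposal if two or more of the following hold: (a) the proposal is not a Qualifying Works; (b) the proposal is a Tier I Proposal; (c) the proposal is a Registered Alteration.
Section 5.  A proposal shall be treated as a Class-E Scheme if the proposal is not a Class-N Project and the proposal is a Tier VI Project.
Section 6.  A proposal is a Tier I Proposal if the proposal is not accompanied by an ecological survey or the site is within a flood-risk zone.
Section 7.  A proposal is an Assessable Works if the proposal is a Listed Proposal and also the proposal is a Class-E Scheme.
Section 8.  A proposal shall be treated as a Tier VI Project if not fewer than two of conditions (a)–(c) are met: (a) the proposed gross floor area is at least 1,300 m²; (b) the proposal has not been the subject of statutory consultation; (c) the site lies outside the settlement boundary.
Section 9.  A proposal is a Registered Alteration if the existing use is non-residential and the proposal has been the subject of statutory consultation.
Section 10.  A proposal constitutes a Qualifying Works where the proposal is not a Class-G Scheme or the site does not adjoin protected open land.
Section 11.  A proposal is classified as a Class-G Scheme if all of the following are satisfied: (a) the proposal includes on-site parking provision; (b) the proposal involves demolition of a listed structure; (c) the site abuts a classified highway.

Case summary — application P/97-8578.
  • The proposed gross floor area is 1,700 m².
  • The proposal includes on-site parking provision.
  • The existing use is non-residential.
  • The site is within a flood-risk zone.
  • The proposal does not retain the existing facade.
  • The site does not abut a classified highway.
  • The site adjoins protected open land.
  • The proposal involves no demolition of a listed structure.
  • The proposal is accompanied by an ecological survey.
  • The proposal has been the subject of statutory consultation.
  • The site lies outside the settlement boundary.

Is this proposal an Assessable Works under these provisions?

section 11 — Class-G Scheme: [the proposal includes on-site parking provision? yes] AND [the proposal involves demolition of a listed structure? no] AND [the site abuts a classified highway? no] → not satisfied.
section 10 — Qualifying Works: [not a Class-G Scheme (section 11)? yes] OR [the site does not adjoin protected open land? no] → satisfied.
section 6 — Tier I Proposal: [the proposal is not accompanied by an ecological survey? no] OR [the site is within a flood-risk zone? yes] → satisfied.
section 9 — Registered Alteration: [the existing use is non-residential? yes] AND [the proposal has been the subject of statutory consultation? yes] → satisfied.
section 4 — Listed Proposal: not a Qualifying Works (section 10)? no; Tier I Proposal (section 6)? yes; Registered Alteration (section 9)? yes — 2 of 3 hold (need ≥2) → satisfied.
section 2 — Class-N Project: [the existing use is residential? no] OR [the site abuts a classified highway? no] → not satisfied.
section 8 — Tier VI Project: proposed gross floor area: 1,700 m² ≥ 1,300 m²? yes; the proposal has not been the subject of statutory consultation? no; the site lies outside the settlement boundary? yes — 2 of 3 hold (need ≥2) → satisfied.
section 5 — Class-E Scheme: [not a Class-N Project (section 2)? yes] AND [Tier VI Project (section 8)? yes] → satisfied.
section 7 — Assessable Works: [Listed Proposal (section 4)? yes] AND [Class-E Scheme (section 5)? yes] → satisfied.

Yes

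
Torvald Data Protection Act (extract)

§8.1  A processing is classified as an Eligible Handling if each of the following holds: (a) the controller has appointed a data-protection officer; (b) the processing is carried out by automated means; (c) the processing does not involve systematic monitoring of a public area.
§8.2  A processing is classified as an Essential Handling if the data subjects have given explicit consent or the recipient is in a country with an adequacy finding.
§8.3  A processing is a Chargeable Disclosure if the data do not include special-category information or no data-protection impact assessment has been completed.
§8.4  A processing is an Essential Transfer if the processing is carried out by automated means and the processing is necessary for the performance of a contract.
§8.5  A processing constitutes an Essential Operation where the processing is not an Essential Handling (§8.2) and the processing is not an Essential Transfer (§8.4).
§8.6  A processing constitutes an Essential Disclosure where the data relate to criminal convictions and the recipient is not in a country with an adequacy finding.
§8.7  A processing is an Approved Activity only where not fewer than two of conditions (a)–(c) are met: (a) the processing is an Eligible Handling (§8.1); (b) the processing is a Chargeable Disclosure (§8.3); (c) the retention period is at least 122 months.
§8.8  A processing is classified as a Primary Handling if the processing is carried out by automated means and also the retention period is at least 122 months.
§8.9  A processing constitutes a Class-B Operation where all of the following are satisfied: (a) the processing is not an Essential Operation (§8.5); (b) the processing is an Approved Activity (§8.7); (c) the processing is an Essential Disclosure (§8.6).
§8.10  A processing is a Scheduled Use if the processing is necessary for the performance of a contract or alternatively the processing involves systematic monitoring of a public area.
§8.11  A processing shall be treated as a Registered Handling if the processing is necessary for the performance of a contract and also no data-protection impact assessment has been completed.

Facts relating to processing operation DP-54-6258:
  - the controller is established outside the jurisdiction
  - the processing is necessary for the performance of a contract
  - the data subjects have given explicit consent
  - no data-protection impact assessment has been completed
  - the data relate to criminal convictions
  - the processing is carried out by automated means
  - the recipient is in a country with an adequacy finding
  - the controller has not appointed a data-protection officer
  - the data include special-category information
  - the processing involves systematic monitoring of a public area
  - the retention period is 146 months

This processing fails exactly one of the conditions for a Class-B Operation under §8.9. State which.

§8.2 — Essential Handling: [the data subjects have given explicit consent? yes] OR [the recipient is in a country with an adequacy finding? yes] → satisfied.
§8.4 — Essential Transfer: [the processing is carried out by automated means? yes] AND [the processing is necessary for the performance of a contract? yes] → satisfied.
§8.5 — Essential Operation: [not an Essential Handling (§8.2)? no] AND [not an Essential Transfer (§8.4)? no] → not satisfied.
§8.1 — Eligible Handling: [the controller has appointed a data-protection officer? no] AND [the processing is carried out by automated means? yes] AND [the processing does not involve systematic monitoring of a public area? no] → not satisfied.
§8.3 — Chargeable Disclosure: [the data do not include special-category information? no] OR [no data-protection impact assessment has been completed? yes] → satisfied.
§8.7 — Approved Activity: Eligible Handling (§8.1)? no; Chargeable Disclosure (§8.3)? yes; retention period: 146 months ≥ 122 months? yes — 2 of 3 hold (need ≥2) → satisfied.
§8.6 — Essential Disclosure: [the data relate to criminal convictions? yes] AND [the recipient is not in a country with an adequacy finding? no] → not satisfied.
§8.9 — Class-B Operation: [not an Essential Operation (§8.5)? yes] AND [Approved Activity (§8.7)? yes] AND [Essential Disclosure (§8.6)? no] → not satisfied.

Essential Disclosure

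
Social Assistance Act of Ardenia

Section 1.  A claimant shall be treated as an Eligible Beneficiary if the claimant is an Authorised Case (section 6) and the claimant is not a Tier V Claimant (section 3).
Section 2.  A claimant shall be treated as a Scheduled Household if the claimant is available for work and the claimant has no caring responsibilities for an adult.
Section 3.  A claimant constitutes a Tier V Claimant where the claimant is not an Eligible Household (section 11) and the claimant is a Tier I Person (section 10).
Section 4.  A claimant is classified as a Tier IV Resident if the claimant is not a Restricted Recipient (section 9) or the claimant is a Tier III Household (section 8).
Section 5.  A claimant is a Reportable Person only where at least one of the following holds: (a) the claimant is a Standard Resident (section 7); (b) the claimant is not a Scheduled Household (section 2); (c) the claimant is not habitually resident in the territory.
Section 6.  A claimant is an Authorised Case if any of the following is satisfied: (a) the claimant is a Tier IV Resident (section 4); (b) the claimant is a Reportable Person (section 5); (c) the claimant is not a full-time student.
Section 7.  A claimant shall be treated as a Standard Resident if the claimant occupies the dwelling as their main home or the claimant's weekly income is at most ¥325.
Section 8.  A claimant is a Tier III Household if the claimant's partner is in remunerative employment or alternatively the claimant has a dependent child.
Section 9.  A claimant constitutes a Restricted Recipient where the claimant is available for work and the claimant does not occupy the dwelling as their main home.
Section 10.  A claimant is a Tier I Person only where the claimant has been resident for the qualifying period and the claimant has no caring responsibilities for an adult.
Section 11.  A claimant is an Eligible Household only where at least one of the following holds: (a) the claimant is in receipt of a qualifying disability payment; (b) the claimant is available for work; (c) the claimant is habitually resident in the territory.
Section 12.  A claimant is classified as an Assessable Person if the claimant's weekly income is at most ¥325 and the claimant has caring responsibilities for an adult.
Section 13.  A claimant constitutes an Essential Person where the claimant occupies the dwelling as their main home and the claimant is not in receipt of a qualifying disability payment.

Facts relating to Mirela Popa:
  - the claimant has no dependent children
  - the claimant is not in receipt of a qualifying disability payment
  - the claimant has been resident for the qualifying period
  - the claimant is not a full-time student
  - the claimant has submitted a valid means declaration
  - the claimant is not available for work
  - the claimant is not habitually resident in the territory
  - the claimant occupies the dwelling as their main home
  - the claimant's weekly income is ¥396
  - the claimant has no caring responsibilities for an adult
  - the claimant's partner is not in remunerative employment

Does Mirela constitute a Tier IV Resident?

section 9 — Restricted Recipient: [the claimant is available for work? no] AND [the claimant does not occupy the dwelling as their main home? no] → not satisfied.
section 8 — Tier III Household: [the claimant's partner is in remunerative employment? no] OR [the claimant has a dependent child? no] → not satisfied.
section 4 — Tier IV Resident: [not a Restricted Recipient (section 9)? yes] OR [Tier III Household (section 8)? no] → satisfied.

Yes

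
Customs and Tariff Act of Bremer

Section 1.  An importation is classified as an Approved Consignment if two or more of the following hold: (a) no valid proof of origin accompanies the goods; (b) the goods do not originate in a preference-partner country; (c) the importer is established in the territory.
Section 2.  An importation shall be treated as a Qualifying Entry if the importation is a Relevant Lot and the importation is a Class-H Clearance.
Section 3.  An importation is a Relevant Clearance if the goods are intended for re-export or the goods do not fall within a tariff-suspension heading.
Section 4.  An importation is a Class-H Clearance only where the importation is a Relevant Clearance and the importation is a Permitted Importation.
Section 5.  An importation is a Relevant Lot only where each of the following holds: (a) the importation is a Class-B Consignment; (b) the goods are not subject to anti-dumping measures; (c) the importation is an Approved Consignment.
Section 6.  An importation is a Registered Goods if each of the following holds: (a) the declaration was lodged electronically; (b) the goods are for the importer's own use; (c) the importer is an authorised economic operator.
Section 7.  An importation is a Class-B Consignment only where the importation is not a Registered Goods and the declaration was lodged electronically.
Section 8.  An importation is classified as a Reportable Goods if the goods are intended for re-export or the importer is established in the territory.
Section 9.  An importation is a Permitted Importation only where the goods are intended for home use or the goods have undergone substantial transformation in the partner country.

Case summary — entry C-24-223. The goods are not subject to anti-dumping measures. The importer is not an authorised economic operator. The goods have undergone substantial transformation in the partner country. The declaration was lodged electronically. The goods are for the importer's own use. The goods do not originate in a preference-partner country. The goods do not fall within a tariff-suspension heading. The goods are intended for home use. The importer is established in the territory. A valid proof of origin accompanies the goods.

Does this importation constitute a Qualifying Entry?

Yes

section 6 — Registered Goods: [the declaration was lodged electronically? yes] AND [the goods are for the importer's own use? yes] AND [the importer is an authorised economic operator? no] → not satisfied.
section 7 — Class-B Consignment: [not a Registered Goods (section 6)? yes] AND [the declaration was lodged electronically? yes] → satisfied.
section 1 — Approved Consignment: no valid proof of origin accompanies the goods? no; the goods do not originate in a preference-partner country? yes; the importer is established in the territory? yes — 2 of 3 hold (need ≥2) → satisfied.
section 5 — Relevant Lot: [Class-B Consignment (section 7)? yes] AND [the goods are not subject to anti-dumping measures? yes] AND [Approved Consignment (section 1)? yes] → satisfied.
section 3 — Relevant Clearance: [the goods are intended for re-export? no] OR [the goods do not fall within a tariff-suspension heading? yes] → satisfied.
section 9 — Permitted Importation: [the goods are intended for home use? yes] OR [the goods have undergone substantial transformation in the partner country? yes] → satisfied.
section 4 — Class-H Clearance: [Relevant Clearance (section 3)? yes] AND [Permitted Importation (section 9)? yes] → satisfied.
section 2 — Qualifying Entry: [Relevant Lot (section 5)? yes] AND [Class-H Clearance (section 4)? yes] → satisfied.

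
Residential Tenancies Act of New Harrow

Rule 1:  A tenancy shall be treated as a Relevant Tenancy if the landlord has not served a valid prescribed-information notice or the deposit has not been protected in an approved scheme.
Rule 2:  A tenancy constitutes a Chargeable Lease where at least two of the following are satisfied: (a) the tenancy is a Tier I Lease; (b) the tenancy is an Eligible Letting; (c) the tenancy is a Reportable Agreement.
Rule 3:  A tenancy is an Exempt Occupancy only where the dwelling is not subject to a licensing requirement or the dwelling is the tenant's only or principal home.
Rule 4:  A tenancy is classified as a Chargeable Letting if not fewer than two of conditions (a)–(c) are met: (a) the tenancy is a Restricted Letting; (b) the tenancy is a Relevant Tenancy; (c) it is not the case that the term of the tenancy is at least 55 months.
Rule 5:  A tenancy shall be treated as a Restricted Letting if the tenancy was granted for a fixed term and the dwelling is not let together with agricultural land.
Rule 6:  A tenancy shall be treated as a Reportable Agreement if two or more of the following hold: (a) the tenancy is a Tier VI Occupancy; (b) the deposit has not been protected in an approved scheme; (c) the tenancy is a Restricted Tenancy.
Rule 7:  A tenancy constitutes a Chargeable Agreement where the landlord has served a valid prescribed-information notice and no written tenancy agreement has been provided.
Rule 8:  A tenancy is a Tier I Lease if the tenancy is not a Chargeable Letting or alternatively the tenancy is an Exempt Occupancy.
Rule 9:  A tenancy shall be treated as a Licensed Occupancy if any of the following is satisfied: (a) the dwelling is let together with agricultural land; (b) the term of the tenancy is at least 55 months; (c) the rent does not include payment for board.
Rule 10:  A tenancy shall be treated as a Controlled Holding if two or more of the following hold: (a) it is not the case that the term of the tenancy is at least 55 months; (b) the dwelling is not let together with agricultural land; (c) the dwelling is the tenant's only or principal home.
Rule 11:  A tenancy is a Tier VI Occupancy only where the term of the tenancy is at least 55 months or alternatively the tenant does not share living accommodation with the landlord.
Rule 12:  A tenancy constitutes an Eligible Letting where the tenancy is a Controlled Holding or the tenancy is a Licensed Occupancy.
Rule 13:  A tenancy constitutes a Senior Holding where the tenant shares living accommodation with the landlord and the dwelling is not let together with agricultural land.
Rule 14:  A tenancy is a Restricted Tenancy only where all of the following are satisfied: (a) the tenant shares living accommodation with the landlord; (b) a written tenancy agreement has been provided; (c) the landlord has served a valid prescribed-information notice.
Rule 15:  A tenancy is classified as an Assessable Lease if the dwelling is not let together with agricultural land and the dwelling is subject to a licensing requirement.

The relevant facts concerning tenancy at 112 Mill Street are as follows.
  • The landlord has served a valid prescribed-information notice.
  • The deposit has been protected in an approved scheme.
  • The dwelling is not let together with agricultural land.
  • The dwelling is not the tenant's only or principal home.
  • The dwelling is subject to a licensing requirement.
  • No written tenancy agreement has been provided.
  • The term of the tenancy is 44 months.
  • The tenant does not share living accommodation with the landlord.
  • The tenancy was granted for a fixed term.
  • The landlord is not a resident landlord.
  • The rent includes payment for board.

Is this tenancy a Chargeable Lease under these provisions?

rule 5 — Restricted Letting: [the tenancy was granted for a fixed term? yes] AND [the dwelling is not let together with agricultural land? yes] → satisfied.
rule 1 — Relevant Tenancy: [the landlord has not served a valid prescribed-information notice? no] OR [the deposit has not been protected in an approved scheme? no] → not satisfied.
rule 4 — Chargeable Letting: Restricted Letting (rule 5)? yes; Relevant Tenancy (rule 1)? no; term of the tenancy: 44 months ≥ 55 months? no, so negated condition yes — 2 of 3 hold (need ≥2) → satisfied.
rule 3 — Exempt Occupancy: [the dwelling is not subject to a licensing requirement? no] OR [the dwelling is the tenant's only or principal home? no] → not satisfied.
rule 8 — Tier I Lease: [not a Chargeable Letting (rule 4)? no] OR [Exempt Occupancy (rule 3)? no] → not satisfied.
rule 10 — Controlled Holding: term of the tenancy: 44 months ≥ 55 months? no, so negated condition yes; the dwelling is not let together with agricultural land? yes; the dwelling is the tenant's only or principal home? no — 2 of 3 hold (need ≥2) → satisfied.
rule 9 — Licensed Occupancy: [the dwelling is let together with agricultural land? no] OR [term of the tenancy: 44 months ≥ 55 months? no] OR [the rent does not include payment for board? no] → not satisfied.
rule 12 — Eligible Letting: [Controlled Holding (rule 10)? yes] OR [Licensed Occupancy (rule 9)? no] → satisfied.
rule 11 — Tier VI Occupancy: [term of the tenancy: 44 months ≥ 55 months? no] OR [the tenant does not share living accommodation with the landlord? yes] → satisfied.
rule 14 — Restricted Tenancy: [the tenant shares living accommodation with the landlord? no] AND [a written tenancy agreement has been provided? no] AND [the landlord has served a valid prescribed-information notice? yes] → not satisfied.
rule 6 — Reportable Agreement: Tier VI Occupancy (rule 11)? yes; the deposit has not been protected in an approved scheme? no; Restricted Tenancy (rule 14)? no — 1 of 3 hold (need ≥2) → not satisfied.
rule 2 — Chargeable Lease: Tier I Lease (rule 8)? no; Eligible Letting (rule 12)? yes; Reportable Agreement (rule 6)? no — 1 of 3 hold (need ≥2) → not satisfied.

No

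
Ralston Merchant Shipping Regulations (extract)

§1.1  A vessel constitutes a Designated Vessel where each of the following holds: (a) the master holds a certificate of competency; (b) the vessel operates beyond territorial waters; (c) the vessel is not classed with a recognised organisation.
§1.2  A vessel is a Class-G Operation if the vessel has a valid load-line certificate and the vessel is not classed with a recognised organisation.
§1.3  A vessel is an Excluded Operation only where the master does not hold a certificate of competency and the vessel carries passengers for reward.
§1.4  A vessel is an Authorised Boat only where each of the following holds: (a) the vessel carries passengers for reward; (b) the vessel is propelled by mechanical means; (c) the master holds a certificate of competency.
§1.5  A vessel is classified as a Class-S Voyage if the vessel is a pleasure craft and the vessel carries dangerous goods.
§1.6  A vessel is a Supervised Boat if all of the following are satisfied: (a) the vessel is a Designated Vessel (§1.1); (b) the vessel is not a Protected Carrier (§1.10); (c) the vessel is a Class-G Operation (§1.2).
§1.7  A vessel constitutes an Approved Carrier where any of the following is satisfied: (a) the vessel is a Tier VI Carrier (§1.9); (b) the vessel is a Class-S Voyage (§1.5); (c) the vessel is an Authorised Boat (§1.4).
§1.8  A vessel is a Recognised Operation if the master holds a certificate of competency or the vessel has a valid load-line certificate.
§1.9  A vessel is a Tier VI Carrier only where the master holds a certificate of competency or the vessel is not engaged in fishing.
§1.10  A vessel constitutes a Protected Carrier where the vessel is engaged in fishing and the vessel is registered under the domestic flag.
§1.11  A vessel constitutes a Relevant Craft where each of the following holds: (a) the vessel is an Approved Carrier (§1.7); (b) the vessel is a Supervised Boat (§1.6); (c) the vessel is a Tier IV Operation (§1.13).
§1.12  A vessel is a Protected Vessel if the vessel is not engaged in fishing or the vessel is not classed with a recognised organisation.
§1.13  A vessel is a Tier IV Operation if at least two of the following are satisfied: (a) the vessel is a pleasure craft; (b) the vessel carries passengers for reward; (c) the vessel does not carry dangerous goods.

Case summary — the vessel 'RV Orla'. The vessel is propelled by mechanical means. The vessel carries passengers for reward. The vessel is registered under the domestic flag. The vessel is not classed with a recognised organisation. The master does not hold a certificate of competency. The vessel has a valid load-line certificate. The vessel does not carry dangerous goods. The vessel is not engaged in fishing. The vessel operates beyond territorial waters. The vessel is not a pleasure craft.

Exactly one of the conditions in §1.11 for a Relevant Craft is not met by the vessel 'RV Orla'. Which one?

Supervised Boat

Under §1.9: the master holds a certificate of competency? no; or the vessel is not engaged in fishing? yes. So the vessel is a Tier VI Carrier.
Under §1.5: the vessel is a pleasure craft? no; and the vessel carries dangerous goods? no. So the vessel is not a Class-S Voyage.
Under §1.4: the vessel carries passengers for reward? yes; and the vessel is propelled by mechanical means? yes; and the master holds a certificate of competency? no. So the vessel is not an Authorised Boat.
Under §1.7: Tier VI Carrier (§1.9)? yes; or Class-S Voyage (§1.5)? no; or Authorised Boat (§1.4)? no. So the vessel is an Approved Carrier.
Under §1.1: the master holds a certificate of competency? no; and the vessel operates beyond territorial waters? yes; and the vessel is not classed with a recognised organisation? yes. So the vessel is not a Designated Vessel.
Under §1.10: the vessel is engaged in fishing? no; and the vessel is registered under the domestic flag? yes. So the vessel is not a Protected Carrier.
Under §1.2: the vessel has a valid load-line certificate? yes; and the vessel is not classed with a recognised organisation? yes. So the vessel is a Class-G Operation.
Under §1.6: Designated Vessel (§1.1)? no; and not a Protected Carrier (§1.10)? yes; and Class-G Operation (§1.2)? yes. So the vessel is not a Supervised Boat.
Under §1.13: the vessel is a pleasure craft? no; the vessel carries passengers for reward? yes; the vessel does not carry dangerous goods? yes — 2 of 3 hold (need ≥2) → satisfied.
Under §1.11: Approved Carrier (§1.7)? yes; and Supervised Boat (§1.6)? no; and Tier IV Operation (§1.13)? yes. So the vessel is not a Relevant Craft.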